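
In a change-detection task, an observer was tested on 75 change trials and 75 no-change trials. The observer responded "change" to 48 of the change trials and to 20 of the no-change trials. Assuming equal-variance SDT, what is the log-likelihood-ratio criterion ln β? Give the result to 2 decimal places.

ln β = 0.13

H = 48/75 = 0.6400
FA = 20/75 = 0.2667
Φ⁻¹(H) = Φ⁻¹(0.6400) = 0.358
Φ⁻¹(FA) = Φ⁻¹(0.2667) = -0.623
ln β = −½·[z(H)² − z(FA)²] = −0.5 × (0.128 − 0.388) = 0.130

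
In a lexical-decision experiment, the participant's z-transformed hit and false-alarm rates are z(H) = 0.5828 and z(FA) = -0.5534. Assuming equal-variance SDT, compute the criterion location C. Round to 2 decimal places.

C = -0.01

c = −½·[z(H) + z(FA)] = −½·(0.5828 + (-0.5534)) = -0.0147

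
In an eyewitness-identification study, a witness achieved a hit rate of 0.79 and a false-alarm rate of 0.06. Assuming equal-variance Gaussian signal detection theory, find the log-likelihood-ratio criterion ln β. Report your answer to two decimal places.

z(H) = z(0.79) = 0.806
z(FA) = z(0.06) = -1.555
ln β = −½·[z(H)² − z(FA)²] = −0.5 × (0.650 − 2.418) = 0.884

ln β = 0.88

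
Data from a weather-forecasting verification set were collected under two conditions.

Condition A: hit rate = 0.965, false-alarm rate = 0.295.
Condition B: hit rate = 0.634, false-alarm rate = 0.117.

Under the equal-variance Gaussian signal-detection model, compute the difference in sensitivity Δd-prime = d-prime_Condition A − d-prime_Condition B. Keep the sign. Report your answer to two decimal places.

Condition A: z(0.965) = 1.812, z(0.295) = -0.539, d' = 2.351
Condition B: z(0.634) = 0.342, z(0.117) = -1.190, d' = 1.532
Δd' = d'_Condition A − d'_Condition B = 2.351 − 1.532 = 0.819
Condition A has the higher sensitivity.

Δd-prime = 0.82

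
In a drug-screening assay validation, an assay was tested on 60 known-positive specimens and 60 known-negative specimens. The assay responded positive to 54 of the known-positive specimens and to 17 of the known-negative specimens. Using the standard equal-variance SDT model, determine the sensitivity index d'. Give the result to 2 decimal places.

H = 54/60 = 0.9000
FA = 17/60 = 0.2833
Φ⁻¹(H) = 1.2816
Φ⁻¹(FA) = -0.5731
d' = z(H) − z(FA) = 1.2816 − (-0.5731) = 1.8547

d' = 1.85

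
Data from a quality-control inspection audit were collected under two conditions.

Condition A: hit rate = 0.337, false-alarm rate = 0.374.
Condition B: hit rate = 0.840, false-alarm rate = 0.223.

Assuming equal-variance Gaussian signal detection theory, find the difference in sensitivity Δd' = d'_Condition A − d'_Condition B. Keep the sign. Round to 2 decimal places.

Δd' = -1.86

Condition A: z(0.337) = -0.421, z(0.374) = -0.321, d' = -0.100
Condition B: z(0.840) = 0.994, z(0.223) = -0.762, d' = 1.756
Δd' = d'_Condition A − d'_Condition B = -0.100 − 1.756 = -1.856
Condition B has the higher sensitivity.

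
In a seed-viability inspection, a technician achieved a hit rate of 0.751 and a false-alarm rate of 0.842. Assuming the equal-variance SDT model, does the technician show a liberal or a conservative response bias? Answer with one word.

liberal

z(H) = 0.678, z(FA) = 1.003
c = −½·(z(H) + z(FA)) = -0.8405
c < 0 → liberal criterion (biased toward responding “yes”).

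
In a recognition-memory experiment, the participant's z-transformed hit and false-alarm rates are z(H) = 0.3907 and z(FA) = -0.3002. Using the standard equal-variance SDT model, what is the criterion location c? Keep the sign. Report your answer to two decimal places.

c = -0.05

c = −½·[z(H) + z(FA)] = −½·(0.3907 + (-0.3002)) = -0.04525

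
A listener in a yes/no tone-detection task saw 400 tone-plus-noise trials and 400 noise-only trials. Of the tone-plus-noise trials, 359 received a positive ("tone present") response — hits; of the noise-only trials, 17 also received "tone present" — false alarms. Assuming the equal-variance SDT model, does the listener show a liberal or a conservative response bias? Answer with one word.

z(H) = 1.267, z(FA) = -1.722
c = −½·(z(H) + z(FA)) = 0.2275
c > 0 → conservative criterion (biased toward responding “no”).

conservative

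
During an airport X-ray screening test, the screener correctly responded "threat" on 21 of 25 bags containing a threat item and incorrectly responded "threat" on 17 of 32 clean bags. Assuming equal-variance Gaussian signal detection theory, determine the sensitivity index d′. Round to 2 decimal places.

d′ = 0.92

H = 21/25 = 0.8400
FA = 17/32 = 0.5312
z(H) = z(0.8400) = 0.9945
z(FA) = z(0.5312) = 0.0783
d' = z(H) − z(FA) = 0.9945 − 0.0783 = 0.9162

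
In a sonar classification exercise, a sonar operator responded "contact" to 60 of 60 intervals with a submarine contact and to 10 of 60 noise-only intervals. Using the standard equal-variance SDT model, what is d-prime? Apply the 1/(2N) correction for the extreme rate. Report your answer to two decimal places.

d-prime = 3.36

The hit rate is 60/60 = 1, so apply the 1/(2N) correction: H → 1 − 1/(2·60) = 0.99167.
z(H) = z(0.99167) = 2.394
z(FA) = z(0.16667) = -0.967
d' = 2.394 − (-0.967) = 3.361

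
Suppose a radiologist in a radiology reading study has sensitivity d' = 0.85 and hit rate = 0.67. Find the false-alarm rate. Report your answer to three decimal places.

false-alarm rate = 0.341

z(hit rate) = z(0.67) = 0.4399
z(FA) = z(H) − d' = 0.4399 − 0.85 = -0.4101
false-alarm rate = Φ(-0.4101) = 0.3409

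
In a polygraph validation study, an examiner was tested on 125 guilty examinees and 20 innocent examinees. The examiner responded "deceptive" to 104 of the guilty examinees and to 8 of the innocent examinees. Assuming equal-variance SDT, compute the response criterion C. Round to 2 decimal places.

C = -0.35

H = 104/125 = 0.8320
FA = 8/20 = 0.4000
z(0.8320) = 0.9621, z(0.4000) = -0.2533
c = −½·[z(H) + z(FA)] = −0.5 × (0.9621 + (-0.2533)) = -0.3544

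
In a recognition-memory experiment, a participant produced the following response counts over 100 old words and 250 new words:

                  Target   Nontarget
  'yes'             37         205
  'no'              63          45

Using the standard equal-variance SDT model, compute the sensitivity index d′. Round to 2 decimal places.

H = 37/100 = 0.3700
FA = 205/250 = 0.8200
z(0.3700) = -0.332, z(0.8200) = 0.915
d' = z(H) − z(FA) = -0.332 − 0.915 = -1.247

d′ = -1.25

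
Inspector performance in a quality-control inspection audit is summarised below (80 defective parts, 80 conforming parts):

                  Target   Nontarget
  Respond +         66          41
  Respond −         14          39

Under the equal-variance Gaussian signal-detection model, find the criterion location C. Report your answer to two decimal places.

H = 66/80 = 0.8250
FA = 41/80 = 0.5125
Φ⁻¹(0.8250) = 0.935, Φ⁻¹(0.5125) = 0.031
c = −½·[z(H) + z(FA)] = −0.5 × (0.935 + 0.031) = -0.483

C = -0.48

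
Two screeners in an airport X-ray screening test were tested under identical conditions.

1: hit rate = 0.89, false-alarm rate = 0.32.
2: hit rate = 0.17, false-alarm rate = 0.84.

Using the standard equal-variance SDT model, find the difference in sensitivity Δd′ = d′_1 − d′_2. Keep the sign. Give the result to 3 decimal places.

Δd′ = 3.643

1: z(0.89) = 1.2265, z(0.32) = -0.4677, d' = 1.6942
2: z(0.17) = -0.9542, z(0.84) = 0.9945, d' = -1.9487
Δd' = d'_1 − d'_2 = 1.6942 − (-1.9487) = 3.6429
1 has the higher sensitivity.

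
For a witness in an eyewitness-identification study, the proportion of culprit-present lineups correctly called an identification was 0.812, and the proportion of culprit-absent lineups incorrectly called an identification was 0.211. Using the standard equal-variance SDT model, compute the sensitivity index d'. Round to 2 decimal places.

z(H) = z(0.812) = 0.8853
z(FA) = z(0.211) = -0.8030
d' = z(H) − z(FA) = 0.8853 − (-0.8030) = 1.6883

d' = 1.69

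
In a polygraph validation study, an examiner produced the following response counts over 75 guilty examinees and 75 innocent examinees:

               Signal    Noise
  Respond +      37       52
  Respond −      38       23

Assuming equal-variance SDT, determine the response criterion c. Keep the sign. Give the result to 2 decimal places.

H = 37/75 = 0.4933
FA = 52/75 = 0.6933
Φ⁻¹(H) = -0.017
Φ⁻¹(FA) = 0.505
c = −½·[z(H) + z(FA)] = −0.5 × (-0.017 + 0.505) = -0.244
c < 0: the examiner has a liberal response bias.

c = -0.24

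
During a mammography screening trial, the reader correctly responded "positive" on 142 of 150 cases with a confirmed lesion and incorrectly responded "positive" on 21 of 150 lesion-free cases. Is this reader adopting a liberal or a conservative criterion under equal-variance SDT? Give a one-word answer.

z(H) = 1.613, z(FA) = -1.080
c = −½·(z(H) + z(FA)) = -0.2665
c < 0 → liberal criterion (biased toward responding “yes”).

liberal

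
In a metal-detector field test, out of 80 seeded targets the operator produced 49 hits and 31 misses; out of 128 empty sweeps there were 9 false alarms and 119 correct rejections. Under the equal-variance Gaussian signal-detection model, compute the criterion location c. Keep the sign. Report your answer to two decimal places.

H = 49/80 = 0.6125
FA = 9/128 = 0.0703
Φ⁻¹(H) = Φ⁻¹(0.6125) = 0.2858
Φ⁻¹(FA) = Φ⁻¹(0.0703) = -1.4736
c = −½·[z(H) + z(FA)] = −0.5 × (0.2858 + (-1.4736)) = 0.5939

c = 0.59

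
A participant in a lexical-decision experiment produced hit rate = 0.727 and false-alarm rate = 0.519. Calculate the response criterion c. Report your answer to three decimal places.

z(H) = 0.6038
z(FA) = 0.0476
c = −½·[z(H) + z(FA)] = −0.5 × (0.6038 + 0.0476) = -0.3257

c = -0.326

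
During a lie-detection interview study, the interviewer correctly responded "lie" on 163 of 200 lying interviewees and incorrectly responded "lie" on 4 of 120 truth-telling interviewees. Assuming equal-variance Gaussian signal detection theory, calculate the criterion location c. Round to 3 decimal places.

c = 0.469

H = 163/200 = 0.8150
FA = 4/120 = 0.0333
z(H) = z(0.8150) = 0.8965
z(FA) = z(0.0333) = -1.8344
c = −½·[z(H) + z(FA)] = −0.5 × (0.8965 + (-1.8344)) = 0.46895
c > 0: the interviewer has a conservative response bias.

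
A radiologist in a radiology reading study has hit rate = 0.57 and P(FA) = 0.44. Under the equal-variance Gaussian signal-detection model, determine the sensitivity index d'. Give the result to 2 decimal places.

d' = 0.33

z(H) = z(0.57) = 0.1764
z(FA) = z(0.44) = -0.1510
d' = z(H) − z(FA) = 0.1764 − (-0.1510) = 0.3274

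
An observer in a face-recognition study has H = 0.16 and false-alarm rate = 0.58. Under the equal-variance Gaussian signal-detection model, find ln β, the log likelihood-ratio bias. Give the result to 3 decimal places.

ln β = -0.474

Φ⁻¹(H) = Φ⁻¹(0.16) = -0.9945
Φ⁻¹(FA) = Φ⁻¹(0.58) = 0.2019
ln β = −½·[z(H)² − z(FA)²] = −0.5 × (0.9890 − 0.0408) = -0.4741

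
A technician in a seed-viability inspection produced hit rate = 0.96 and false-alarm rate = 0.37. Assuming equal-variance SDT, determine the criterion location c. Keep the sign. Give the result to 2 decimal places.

c = -0.71

Φ⁻¹(H) = Φ⁻¹(0.96) = 1.7507
Φ⁻¹(FA) = Φ⁻¹(0.37) = -0.3319
c = −½·[z(H) + z(FA)] = −0.5 × (1.7507 + (-0.3319)) = -0.7094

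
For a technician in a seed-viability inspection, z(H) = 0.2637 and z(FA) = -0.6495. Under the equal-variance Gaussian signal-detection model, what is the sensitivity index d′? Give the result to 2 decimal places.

d' = z(H) − z(FA) = 0.2637 − (-0.6495) = 0.9132

d′ = 0.91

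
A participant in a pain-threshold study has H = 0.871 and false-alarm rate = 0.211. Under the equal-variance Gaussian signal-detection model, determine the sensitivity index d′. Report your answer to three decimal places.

d′ = 1.934

z(H) = 1.1311
z(FA) = -0.8030
d' = z(H) − z(FA) = 1.1311 − (-0.8030) = 1.9341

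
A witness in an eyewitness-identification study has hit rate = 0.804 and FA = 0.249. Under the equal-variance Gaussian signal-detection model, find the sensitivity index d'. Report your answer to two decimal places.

Φ⁻¹(H) = Φ⁻¹(0.804) = 0.856
Φ⁻¹(FA) = Φ⁻¹(0.249) = -0.678
d' = z(H) − z(FA) = 0.856 − (-0.678) = 1.534

d' = 1.53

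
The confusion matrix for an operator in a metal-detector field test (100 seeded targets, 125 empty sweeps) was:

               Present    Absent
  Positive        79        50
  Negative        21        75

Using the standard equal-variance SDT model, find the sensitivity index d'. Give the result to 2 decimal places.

H = 79/100 = 0.7900
FA = 50/125 = 0.4000
z(0.7900) = 0.8064, z(0.4000) = -0.2533
d' = z(H) − z(FA) = 0.8064 − (-0.2533) = 1.0597

d' = 1.06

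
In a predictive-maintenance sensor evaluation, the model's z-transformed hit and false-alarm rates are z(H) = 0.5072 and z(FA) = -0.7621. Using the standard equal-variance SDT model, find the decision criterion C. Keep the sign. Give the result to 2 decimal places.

c = −½·[z(H) + z(FA)] = −½·(0.5072 + (-0.7621)) = 0.12745

C = 0.13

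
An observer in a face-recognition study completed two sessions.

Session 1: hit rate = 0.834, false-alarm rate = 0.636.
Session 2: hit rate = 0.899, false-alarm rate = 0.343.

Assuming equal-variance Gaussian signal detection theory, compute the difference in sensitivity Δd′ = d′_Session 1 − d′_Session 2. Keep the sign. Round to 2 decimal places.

Δd′ = -1.06

Session 1: z(0.834) = 0.970, z(0.636) = 0.348, d' = 0.622
Session 2: z(0.899) = 1.276, z(0.343) = -0.404, d' = 1.680
Δd' = d'_Session 1 − d'_Session 2 = 0.622 − 1.680 = -1.058
Session 2 has the higher sensitivity.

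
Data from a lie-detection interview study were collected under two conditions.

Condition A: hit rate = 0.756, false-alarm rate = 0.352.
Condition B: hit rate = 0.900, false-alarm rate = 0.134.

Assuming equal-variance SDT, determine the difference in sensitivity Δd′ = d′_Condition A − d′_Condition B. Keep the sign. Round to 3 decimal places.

Condition A: z(0.756) = 0.6935, z(0.352) = -0.3799, d' = 1.0734
Condition B: z(0.900) = 1.2816, z(0.134) = -1.1077, d' = 2.3893
Δd' = d'_Condition A − d'_Condition B = 1.0734 − 2.3893 = -1.3159
Condition B has the higher sensitivity.

Δd′ = -1.316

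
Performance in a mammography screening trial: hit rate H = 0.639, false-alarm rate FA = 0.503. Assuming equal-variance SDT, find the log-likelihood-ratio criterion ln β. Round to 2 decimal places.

Φ⁻¹(0.639) = 0.356, Φ⁻¹(0.503) = 0.008
ln β = −½·[z(H)² − z(FA)²] = −0.5 × (0.127 − 0.000) = -0.0635

ln β = -0.06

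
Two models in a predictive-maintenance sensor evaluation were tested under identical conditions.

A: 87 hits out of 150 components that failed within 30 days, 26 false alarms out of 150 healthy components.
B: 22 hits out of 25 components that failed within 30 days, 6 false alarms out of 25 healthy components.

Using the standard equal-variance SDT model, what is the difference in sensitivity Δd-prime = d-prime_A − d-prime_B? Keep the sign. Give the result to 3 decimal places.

A: z(0.5800) = 0.2019, z(0.1733) = -0.9412, d' = 1.1431
B: z(0.8800) = 1.1750, z(0.2400) = -0.7063, d' = 1.8813
Δd' = d'_A − d'_B = 1.1431 − 1.8813 = -0.7382
B has the higher sensitivity.

Δd-prime = -0.738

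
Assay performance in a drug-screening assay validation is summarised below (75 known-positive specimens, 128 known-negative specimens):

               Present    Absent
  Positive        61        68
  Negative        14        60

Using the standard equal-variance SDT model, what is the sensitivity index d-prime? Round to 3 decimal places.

d-prime = 0.812

H = 61/75 = 0.8133
FA = 68/128 = 0.5312
z(0.8133) = 0.8901, z(0.5312) = 0.0783
d' = z(H) − z(FA) = 0.8901 − 0.0783 = 0.8118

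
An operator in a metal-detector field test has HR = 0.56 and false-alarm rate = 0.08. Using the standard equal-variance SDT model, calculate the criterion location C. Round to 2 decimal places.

z(H) = 0.151
z(FA) = -1.405
c = −½·[z(H) + z(FA)] = −0.5 × (0.151 + (-1.405)) = 0.627

C = 0.63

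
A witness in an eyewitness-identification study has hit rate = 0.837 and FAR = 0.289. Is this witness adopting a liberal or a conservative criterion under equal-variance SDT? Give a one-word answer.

liberal

z(H) = 0.982, z(FA) = -0.556
c = −½·(z(H) + z(FA)) = -0.213
c < 0 → liberal criterion (biased toward responding “yes”).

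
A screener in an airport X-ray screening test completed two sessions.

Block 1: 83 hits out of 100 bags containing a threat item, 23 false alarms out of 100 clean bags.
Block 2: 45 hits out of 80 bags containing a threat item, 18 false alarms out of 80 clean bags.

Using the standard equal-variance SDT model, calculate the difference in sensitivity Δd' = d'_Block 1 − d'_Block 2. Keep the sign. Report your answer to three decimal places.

Δd' = 0.780

Block 1: z(0.8300) = 0.9542, z(0.2300) = -0.7388, d' = 1.6930
Block 2: z(0.5625) = 0.1573, z(0.2250) = -0.7554, d' = 0.9127
Δd' = d'_Block 1 − d'_Block 2 = 1.6930 − 0.9127 = 0.7803
Block 1 has the higher sensitivity.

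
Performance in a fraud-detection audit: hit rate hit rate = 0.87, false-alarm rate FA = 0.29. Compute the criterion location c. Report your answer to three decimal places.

z(H) = z(0.87) = 1.1264
z(FA) = z(0.29) = -0.5534
c = −½·[z(H) + z(FA)] = −0.5 × (1.1264 + (-0.5534)) = -0.2865

c = -0.287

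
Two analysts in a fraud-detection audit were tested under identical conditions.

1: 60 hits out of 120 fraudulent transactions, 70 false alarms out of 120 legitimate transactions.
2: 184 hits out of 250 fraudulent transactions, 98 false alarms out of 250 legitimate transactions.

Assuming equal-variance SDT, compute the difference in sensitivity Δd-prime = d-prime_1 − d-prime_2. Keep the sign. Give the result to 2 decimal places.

Δd-prime = -1.12

1: z(0.5000) = 0.000, z(0.5833) = 0.210, d' = -0.210
2: z(0.7360) = 0.631, z(0.3920) = -0.274, d' = 0.905
Δd' = d'_1 − d'_2 = -0.210 − 0.905 = -1.115
2 has the higher sensitivity.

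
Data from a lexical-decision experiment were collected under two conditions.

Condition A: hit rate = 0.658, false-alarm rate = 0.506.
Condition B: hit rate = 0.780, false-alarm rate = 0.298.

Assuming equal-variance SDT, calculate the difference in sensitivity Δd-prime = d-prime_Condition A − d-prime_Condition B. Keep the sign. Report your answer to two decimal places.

Condition A: z(0.658) = 0.407, z(0.506) = 0.015, d' = 0.392
Condition B: z(0.780) = 0.772, z(0.298) = -0.530, d' = 1.302
Δd' = d'_Condition A − d'_Condition B = 0.392 − 1.302 = -0.910
Condition B has the higher sensitivity.

Δd-prime = -0.91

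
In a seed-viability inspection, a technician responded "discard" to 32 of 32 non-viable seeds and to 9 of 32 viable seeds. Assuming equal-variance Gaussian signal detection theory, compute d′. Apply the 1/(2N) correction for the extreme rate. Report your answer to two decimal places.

d′ = 2.73

The hit rate is 32/32 = 1, so apply the 1/(2N) correction: H → 1 − 1/(2·32) = 0.98438.
z(H) = z(0.98438) = 2.154
z(FA) = z(0.28125) = -0.579
d' = 2.154 − (-0.579) = 2.733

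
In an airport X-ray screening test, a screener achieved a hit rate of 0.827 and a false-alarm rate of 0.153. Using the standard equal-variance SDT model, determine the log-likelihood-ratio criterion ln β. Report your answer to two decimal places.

ln β = 0.08

z(0.827) = 0.942, z(0.153) = -1.024
ln β = −½·[z(H)² − z(FA)²] = −0.5 × (0.887 − 1.049) = 0.081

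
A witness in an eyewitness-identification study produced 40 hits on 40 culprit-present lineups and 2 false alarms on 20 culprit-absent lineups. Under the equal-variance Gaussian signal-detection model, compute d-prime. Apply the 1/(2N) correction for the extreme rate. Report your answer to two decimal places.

d-prime = 3.52

The hit rate is 40/40 = 1, so apply the 1/(2N) correction: H → 1 − 1/(2·40) = 0.98750.
z(H) = z(0.98750) = 2.241
z(FA) = z(0.10000) = -1.282
d' = 2.241 − (-1.282) = 3.523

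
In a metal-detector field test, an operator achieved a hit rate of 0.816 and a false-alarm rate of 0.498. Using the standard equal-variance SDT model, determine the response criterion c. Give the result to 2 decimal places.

z(H) = z(0.816) = 0.900
z(FA) = z(0.498) = -0.005
c = −½·[z(H) + z(FA)] = −0.5 × (0.900 + (-0.005)) = -0.4475
c < 0: the operator has a liberal response bias.

c = -0.45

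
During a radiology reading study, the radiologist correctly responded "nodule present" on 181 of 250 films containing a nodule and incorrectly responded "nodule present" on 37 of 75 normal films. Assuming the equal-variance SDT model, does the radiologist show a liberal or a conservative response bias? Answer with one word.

z(H) = 0.595, z(FA) = -0.017
c = −½·(z(H) + z(FA)) = -0.289
c < 0 → liberal criterion (biased toward responding “yes”).

liberal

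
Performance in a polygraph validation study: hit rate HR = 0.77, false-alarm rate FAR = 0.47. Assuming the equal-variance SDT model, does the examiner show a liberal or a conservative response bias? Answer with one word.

liberal

z(H) = 0.739, z(FA) = -0.075
c = −½·(z(H) + z(FA)) = -0.332
c < 0 → liberal criterion (biased toward responding “yes”).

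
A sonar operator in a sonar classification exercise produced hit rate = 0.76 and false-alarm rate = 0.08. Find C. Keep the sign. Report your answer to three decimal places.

C = 0.349

z(0.76) = 0.7063, z(0.08) = -1.4051
c = −½·[z(H) + z(FA)] = −0.5 × (0.7063 + (-1.4051)) = 0.3494
c > 0: the sonar operator has a conservative response bias.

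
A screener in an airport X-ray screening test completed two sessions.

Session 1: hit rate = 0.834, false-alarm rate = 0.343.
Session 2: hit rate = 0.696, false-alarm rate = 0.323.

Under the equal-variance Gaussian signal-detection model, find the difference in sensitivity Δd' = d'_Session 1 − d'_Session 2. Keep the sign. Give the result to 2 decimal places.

Session 1: z(0.834) = 0.970, z(0.343) = -0.404, d' = 1.374
Session 2: z(0.696) = 0.513, z(0.323) = -0.459, d' = 0.972
Δd' = d'_Session 1 − d'_Session 2 = 1.374 − 0.972 = 0.402
Session 1 has the higher sensitivity.

Δd' = 0.40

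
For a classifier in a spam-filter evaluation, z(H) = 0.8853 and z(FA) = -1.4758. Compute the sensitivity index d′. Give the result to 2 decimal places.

d' = z(H) − z(FA) = 0.8853 − (-1.4758) = 2.3611

d′ = 2.36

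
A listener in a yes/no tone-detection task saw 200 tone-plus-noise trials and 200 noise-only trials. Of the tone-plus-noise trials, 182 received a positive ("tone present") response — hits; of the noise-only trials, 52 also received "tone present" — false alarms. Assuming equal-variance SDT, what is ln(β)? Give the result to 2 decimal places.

H = 182/200 = 0.9100
FA = 52/200 = 0.2600
z(H) = z(0.9100) = 1.341
z(FA) = z(0.2600) = -0.643
ln β = −½·[z(H)² − z(FA)²] = −0.5 × (1.798 − 0.413) = -0.6925

ln β = -0.69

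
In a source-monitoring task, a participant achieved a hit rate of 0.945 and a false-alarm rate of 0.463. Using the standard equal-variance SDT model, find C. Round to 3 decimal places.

Φ⁻¹(H) = Φ⁻¹(0.945) = 1.5982
Φ⁻¹(FA) = Φ⁻¹(0.463) = -0.0929
c = −½·[z(H) + z(FA)] = −0.5 × (1.5982 + (-0.0929)) = -0.75265

C = -0.753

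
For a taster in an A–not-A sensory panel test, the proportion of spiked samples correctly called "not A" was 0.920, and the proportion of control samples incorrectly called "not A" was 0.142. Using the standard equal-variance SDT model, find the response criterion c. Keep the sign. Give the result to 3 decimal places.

c = -0.167

z(H) = z(0.920) = 1.4051
z(FA) = z(0.142) = -1.0714
c = −½·[z(H) + z(FA)] = −0.5 × (1.4051 + (-1.0714)) = -0.16685
c < 0: the taster has a liberal response bias.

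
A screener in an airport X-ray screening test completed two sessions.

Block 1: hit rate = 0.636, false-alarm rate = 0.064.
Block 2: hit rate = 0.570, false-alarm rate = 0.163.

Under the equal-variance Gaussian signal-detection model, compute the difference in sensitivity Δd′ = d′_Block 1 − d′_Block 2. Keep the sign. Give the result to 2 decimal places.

Block 1: z(0.636) = 0.348, z(0.064) = -1.522, d' = 1.870
Block 2: z(0.570) = 0.176, z(0.163) = -0.982, d' = 1.158
Δd' = d'_Block 1 − d'_Block 2 = 1.870 − 1.158 = 0.712
Block 1 has the higher sensitivity.

Δd′ = 0.71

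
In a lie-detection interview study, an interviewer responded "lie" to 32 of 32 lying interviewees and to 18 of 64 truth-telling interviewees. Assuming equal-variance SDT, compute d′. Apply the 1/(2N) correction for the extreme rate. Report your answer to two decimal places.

d′ = 2.73

The hit rate is 32/32 = 1, so apply the 1/(2N) correction: H → 1 − 1/(2·32) = 0.98438.
z(H) = z(0.98438) = 2.154
z(FA) = z(0.28125) = -0.579
d' = 2.154 − (-0.579) = 2.733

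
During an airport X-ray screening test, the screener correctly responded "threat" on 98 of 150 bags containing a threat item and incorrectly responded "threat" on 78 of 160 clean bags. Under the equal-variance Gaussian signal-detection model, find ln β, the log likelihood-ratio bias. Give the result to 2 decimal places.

ln β = -0.08

H = 98/150 = 0.6533
FA = 78/160 = 0.4875
Φ⁻¹(0.6533) = 0.394, Φ⁻¹(0.4875) = -0.031
ln β = −½·[z(H)² − z(FA)²] = −0.5 × (0.155 − 0.001) = -0.077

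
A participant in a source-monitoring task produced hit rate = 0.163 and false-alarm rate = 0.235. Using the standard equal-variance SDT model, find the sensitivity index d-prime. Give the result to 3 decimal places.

z(0.163) = -0.9822, z(0.235) = -0.7225
d' = z(H) − z(FA) = -0.9822 − (-0.7225) = -0.2597

d-prime = -0.260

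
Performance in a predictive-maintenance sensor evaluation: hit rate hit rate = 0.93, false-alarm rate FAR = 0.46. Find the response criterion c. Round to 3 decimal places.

z(H) = 1.4758
z(FA) = -0.1004
c = −½·[z(H) + z(FA)] = −0.5 × (1.4758 + (-0.1004)) = -0.6877
c < 0: the model has a liberal response bias.

c = -0.688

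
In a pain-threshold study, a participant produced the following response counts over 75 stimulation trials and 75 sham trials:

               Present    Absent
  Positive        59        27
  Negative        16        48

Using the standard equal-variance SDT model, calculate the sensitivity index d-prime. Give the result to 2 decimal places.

d-prime = 1.15

H = 59/75 = 0.7867
FA = 27/75 = 0.3600
z(H) = z(0.7867) = 0.7950
z(FA) = z(0.3600) = -0.3585
d' = z(H) − z(FA) = 0.7950 − (-0.3585) = 1.1535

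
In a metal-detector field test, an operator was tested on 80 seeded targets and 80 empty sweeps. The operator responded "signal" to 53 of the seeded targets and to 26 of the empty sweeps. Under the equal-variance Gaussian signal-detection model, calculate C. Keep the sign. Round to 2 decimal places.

H = 53/80 = 0.6625
FA = 26/80 = 0.3250
Φ⁻¹(H) = Φ⁻¹(0.6625) = 0.419
Φ⁻¹(FA) = Φ⁻¹(0.3250) = -0.454
c = −½·[z(H) + z(FA)] = −0.5 × (0.419 + (-0.454)) = 0.0175

C = 0.02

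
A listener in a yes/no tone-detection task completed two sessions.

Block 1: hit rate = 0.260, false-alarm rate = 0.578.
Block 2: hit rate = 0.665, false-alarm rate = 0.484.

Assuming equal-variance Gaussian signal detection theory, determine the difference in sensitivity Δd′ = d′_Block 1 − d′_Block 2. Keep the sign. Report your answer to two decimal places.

Block 1: z(0.260) = -0.643, z(0.578) = 0.197, d' = -0.840
Block 2: z(0.665) = 0.426, z(0.484) = -0.040, d' = 0.466
Δd' = d'_Block 1 − d'_Block 2 = -0.840 − 0.466 = -1.306
Block 2 has the higher sensitivity.

Δd′ = -1.31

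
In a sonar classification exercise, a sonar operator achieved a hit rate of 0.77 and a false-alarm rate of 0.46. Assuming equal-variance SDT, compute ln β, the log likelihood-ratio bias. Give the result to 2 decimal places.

ln β = -0.27

z(0.77) = 0.739, z(0.46) = -0.100
ln β = −½·[z(H)² − z(FA)²] = −0.5 × (0.546 − 0.010) = -0.268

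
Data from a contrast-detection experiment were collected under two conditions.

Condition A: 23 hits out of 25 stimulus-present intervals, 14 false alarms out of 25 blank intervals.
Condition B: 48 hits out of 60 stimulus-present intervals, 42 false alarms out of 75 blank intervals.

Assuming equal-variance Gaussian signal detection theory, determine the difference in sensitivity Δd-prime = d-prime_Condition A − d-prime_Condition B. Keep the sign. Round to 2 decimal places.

Δd-prime = 0.56

Condition A: z(0.9200) = 1.405, z(0.5600) = 0.151, d' = 1.254
Condition B: z(0.8000) = 0.842, z(0.5600) = 0.151, d' = 0.691
Δd' = d'_Condition A − d'_Condition B = 1.254 − 0.691 = 0.563
Condition A has the higher sensitivity.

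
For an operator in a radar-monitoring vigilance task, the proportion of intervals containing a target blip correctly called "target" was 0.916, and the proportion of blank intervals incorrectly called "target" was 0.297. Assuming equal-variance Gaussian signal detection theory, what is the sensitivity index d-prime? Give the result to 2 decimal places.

z(H) = 1.3787
z(FA) = -0.5330
d' = z(H) − z(FA) = 1.3787 − (-0.5330) = 1.9117

d-prime = 1.91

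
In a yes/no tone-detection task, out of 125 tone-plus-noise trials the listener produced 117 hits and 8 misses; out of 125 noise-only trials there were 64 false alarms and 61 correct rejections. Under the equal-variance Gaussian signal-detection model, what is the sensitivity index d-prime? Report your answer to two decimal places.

d-prime = 1.49

H = 117/125 = 0.9360
FA = 64/125 = 0.5120
z(0.9360) = 1.5220, z(0.5120) = 0.0301
d' = z(H) − z(FA) = 1.5220 − 0.0301 = 1.4919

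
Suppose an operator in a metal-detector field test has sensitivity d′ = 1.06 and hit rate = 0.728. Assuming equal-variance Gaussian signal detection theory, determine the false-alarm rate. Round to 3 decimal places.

z(hit rate) = z(0.728) = 0.6068
z(FA) = z(H) − d' = 0.6068 − 1.06 = -0.4532
false-alarm rate = Φ(-0.4532) = 0.3252

false-alarm rate = 0.325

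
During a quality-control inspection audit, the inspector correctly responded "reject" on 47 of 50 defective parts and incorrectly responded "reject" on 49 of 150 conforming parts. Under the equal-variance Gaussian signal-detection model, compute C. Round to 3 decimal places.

H = 47/50 = 0.9400
FA = 49/150 = 0.3267
Φ⁻¹(0.9400) = 1.5548, Φ⁻¹(0.3267) = -0.4490
c = −½·[z(H) + z(FA)] = −0.5 × (1.5548 + (-0.4490)) = -0.5529
c < 0: the inspector has a liberal response bias.

C = -0.553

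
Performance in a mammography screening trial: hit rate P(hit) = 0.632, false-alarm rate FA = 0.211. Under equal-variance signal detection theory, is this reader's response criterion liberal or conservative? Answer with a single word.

z(H) = 0.337, z(FA) = -0.803
c = −½·(z(H) + z(FA)) = 0.233
c > 0 → conservative criterion (biased toward responding “no”).

conservative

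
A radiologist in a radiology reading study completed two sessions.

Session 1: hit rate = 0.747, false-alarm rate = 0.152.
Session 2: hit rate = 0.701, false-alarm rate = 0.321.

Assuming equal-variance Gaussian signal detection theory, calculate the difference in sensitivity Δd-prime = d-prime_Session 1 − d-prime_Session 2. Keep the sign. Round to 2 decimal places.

Session 1: z(0.747) = 0.665, z(0.152) = -1.028, d' = 1.693
Session 2: z(0.701) = 0.527, z(0.321) = -0.465, d' = 0.992
Δd' = d'_Session 1 − d'_Session 2 = 1.693 − 0.992 = 0.701
Session 1 has the higher sensitivity.

Δd-prime = 0.70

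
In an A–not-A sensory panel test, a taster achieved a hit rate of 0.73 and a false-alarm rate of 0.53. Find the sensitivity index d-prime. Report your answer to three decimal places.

d-prime = 0.538

z(H) = z(0.73) = 0.6128
z(FA) = z(0.53) = 0.0753
d' = z(H) − z(FA) = 0.6128 − 0.0753 = 0.5375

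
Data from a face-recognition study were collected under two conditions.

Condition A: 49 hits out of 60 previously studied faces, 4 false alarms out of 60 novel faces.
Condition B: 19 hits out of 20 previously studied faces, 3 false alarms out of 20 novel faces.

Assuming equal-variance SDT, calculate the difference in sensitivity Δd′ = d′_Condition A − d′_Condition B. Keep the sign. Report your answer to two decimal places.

Δd′ = -0.28

Condition A: z(0.8167) = 0.903, z(0.0667) = -1.501, d' = 2.404
Condition B: z(0.9500) = 1.645, z(0.1500) = -1.036, d' = 2.681
Δd' = d'_Condition A − d'_Condition B = 2.404 − 2.681 = -0.277
Condition B has the higher sensitivity.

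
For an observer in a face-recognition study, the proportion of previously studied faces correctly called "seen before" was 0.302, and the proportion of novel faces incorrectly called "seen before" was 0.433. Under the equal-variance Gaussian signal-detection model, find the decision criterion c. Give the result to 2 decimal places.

Φ⁻¹(0.302) = -0.519, Φ⁻¹(0.433) = -0.169
c = −½·[z(H) + z(FA)] = −0.5 × (-0.519 + (-0.169)) = 0.344
c > 0: the observer has a conservative response bias.

c = 0.34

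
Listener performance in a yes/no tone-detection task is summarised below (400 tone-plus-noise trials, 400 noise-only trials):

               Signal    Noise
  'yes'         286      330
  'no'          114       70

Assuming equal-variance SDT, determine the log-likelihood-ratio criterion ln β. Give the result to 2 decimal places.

ln β = 0.28

H = 286/400 = 0.7150
FA = 330/400 = 0.8250
Φ⁻¹(H) = 0.568
Φ⁻¹(FA) = 0.935
ln β = −½·[z(H)² − z(FA)²] = −0.5 × (0.323 − 0.874) = 0.2755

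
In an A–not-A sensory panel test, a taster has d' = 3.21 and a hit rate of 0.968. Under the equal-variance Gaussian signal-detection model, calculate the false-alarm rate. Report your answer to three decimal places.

false-alarm rate = 0.087

z(hit rate) = z(0.968) = 1.8522
z(FA) = z(H) − d' = 1.8522 − 3.21 = -1.3578
false-alarm rate = Φ(-1.3578) = 0.0873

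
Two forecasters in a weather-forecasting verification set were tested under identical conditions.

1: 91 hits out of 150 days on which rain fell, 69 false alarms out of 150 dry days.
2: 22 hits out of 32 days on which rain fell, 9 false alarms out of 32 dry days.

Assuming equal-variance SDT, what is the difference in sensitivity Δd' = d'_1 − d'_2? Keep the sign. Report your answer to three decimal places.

1: z(0.6067) = 0.2707, z(0.4600) = -0.1004, d' = 0.3711
2: z(0.6875) = 0.4888, z(0.2812) = -0.5793, d' = 1.0681
Δd' = d'_1 − d'_2 = 0.3711 − 1.0681 = -0.6970
2 has the higher sensitivity.

Δd' = -0.697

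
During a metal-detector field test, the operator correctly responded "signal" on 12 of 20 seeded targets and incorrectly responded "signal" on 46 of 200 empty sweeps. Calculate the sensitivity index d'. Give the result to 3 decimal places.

d' = 0.992

H = 12/20 = 0.6000
FA = 46/200 = 0.2300
Φ⁻¹(0.6000) = 0.2533, Φ⁻¹(0.2300) = -0.7388
d' = z(H) − z(FA) = 0.2533 − (-0.7388) = 0.9921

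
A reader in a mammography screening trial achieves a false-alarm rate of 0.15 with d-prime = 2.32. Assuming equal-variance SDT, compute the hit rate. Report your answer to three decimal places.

hit rate = 0.900

z(false-alarm rate) = z(0.15) = -1.0364
z(H) = z(FA) + d' = -1.0364 + 2.32 = 1.2836
hit rate = Φ(1.2836) = 0.9004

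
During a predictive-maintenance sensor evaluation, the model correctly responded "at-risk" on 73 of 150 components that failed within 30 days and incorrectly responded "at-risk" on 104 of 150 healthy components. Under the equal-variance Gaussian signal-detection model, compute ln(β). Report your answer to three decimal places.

ln β = 0.127

H = 73/150 = 0.4867
FA = 104/150 = 0.6933
Φ⁻¹(H) = -0.0333
Φ⁻¹(FA) = 0.5052
ln β = −½·[z(H)² − z(FA)²] = −0.5 × (0.0011 − 0.2552) = 0.12705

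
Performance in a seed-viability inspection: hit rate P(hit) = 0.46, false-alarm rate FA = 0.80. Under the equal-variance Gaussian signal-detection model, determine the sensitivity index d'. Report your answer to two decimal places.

z(0.46) = -0.100, z(0.80) = 0.842
d' = z(H) − z(FA) = -0.100 − 0.842 = -0.942

d' = -0.94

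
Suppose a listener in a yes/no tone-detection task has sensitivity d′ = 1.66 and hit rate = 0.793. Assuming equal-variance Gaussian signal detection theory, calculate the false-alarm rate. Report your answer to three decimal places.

z(hit rate) = z(0.793) = 0.8169
z(FA) = z(H) − d' = 0.8169 − 1.66 = -0.8431
false-alarm rate = Φ(-0.8431) = 0.1996

false-alarm rate = 0.200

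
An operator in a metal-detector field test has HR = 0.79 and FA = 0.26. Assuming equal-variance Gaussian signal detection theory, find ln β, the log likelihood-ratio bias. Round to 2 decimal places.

z(H) = z(0.79) = 0.806
z(FA) = z(0.26) = -0.643
ln β = −½·[z(H)² − z(FA)²] = −0.5 × (0.650 − 0.413) = -0.1185

ln β = -0.12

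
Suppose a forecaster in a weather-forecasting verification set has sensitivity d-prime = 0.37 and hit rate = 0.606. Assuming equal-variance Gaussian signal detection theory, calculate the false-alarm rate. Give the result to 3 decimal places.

z(hit rate) = z(0.606) = 0.2689
z(FA) = z(H) − d' = 0.2689 − 0.37 = -0.1011
false-alarm rate = Φ(-0.1011) = 0.4597

false-alarm rate = 0.460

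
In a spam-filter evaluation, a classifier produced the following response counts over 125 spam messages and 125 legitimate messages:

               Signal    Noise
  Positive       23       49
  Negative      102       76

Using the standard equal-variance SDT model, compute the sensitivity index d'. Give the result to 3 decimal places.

d' = -0.626

H = 23/125 = 0.1840
FA = 49/125 = 0.3920
z(H) = z(0.1840) = -0.9002
z(FA) = z(0.3920) = -0.2741
d' = z(H) − z(FA) = -0.9002 − (-0.2741) = -0.6261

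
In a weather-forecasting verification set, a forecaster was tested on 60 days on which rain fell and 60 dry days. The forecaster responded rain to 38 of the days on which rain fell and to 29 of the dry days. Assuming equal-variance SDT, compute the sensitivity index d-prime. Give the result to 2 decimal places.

d-prime = 0.38

H = 38/60 = 0.6333
FA = 29/60 = 0.4833
Φ⁻¹(H) = Φ⁻¹(0.6333) = 0.341
Φ⁻¹(FA) = Φ⁻¹(0.4833) = -0.042
d' = z(H) − z(FA) = 0.341 − (-0.042) = 0.383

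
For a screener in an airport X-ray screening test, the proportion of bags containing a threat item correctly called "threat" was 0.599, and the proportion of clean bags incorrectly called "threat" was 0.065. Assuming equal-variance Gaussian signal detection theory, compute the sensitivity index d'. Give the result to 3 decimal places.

z(0.599) = 0.2508, z(0.065) = -1.5141
d' = z(H) − z(FA) = 0.2508 − (-1.5141) = 1.7649

d' = 1.765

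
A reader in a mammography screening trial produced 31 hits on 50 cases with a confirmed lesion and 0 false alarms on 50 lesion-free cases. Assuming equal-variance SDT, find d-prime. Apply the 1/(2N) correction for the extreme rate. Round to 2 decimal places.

The false-alarm rate is 0/50 = 0, so apply the 1/(2N) correction: FA → 1/(2·50) = 0.01000.
z(H) = z(0.62000) = 0.305
z(FA) = z(0.01000) = -2.326
d' = 0.305 − (-2.326) = 2.631

d-prime = 2.63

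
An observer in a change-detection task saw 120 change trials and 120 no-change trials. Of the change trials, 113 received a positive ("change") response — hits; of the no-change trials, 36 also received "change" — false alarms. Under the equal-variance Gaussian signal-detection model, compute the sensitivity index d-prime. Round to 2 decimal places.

d-prime = 2.09

H = 113/120 = 0.9417
FA = 36/120 = 0.3000
Φ⁻¹(H) = 1.569
Φ⁻¹(FA) = -0.524
d' = z(H) − z(FA) = 1.569 − (-0.524) = 2.093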